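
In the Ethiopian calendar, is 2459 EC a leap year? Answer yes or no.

yes

2459 mod 4 = 3; in the Ethiopian calendar a year is leap when year mod 4 = 3, so it is a leap year.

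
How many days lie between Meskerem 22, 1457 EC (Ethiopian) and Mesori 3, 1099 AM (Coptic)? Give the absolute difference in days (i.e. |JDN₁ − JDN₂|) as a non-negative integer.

29640

JDN of the first date = 2256046.
JDN of the second date = 2226406.
|2226406 − 2256046| = 29640.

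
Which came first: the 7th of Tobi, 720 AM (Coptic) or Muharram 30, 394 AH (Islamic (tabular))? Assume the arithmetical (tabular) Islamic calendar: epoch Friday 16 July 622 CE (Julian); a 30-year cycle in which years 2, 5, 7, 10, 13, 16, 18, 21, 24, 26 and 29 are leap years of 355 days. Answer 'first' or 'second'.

second

First date → JDN 2087771; second date → JDN 2087735.
JDN 2087735 < JDN 2087771, so the second date is earlier.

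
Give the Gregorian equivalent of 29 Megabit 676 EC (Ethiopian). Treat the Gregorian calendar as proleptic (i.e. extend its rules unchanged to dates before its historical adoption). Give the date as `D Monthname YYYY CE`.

Both dates share Julian Day Number 1970973; in the Gregorian calendar that is 28 March 684 CE.

28 March 684 CE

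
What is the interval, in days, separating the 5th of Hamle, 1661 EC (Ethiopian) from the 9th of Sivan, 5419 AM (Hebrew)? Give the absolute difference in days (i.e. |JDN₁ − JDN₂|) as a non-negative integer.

First date → JDN 2330840; second date → JDN 2327148.
The interval is |2330840 − 2327148| = 3692 days.

3692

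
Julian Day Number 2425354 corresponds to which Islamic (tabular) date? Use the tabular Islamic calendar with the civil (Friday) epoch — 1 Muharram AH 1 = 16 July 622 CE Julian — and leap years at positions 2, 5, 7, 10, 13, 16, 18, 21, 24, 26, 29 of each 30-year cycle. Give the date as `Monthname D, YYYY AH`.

Shawwal 26, 1346 AH

JDN 2425354 is 17 April 1928 in the Gregorian calendar.
In the tabular Islamic calendar that day is Shawwal 26, 1346 AH.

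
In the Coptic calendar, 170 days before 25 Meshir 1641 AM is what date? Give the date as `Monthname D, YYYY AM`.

The starting date is JDN 2424214; 2424214 − 170 = 2424044.
JDN 2424044 corresponds to Thout 5, 1641 AM.

Thout 5, 1641 AM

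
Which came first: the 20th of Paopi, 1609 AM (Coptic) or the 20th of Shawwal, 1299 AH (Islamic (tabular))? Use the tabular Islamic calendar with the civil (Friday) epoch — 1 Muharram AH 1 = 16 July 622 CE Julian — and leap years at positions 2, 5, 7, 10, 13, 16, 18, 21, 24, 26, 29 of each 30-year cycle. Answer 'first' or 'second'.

The two dates have Julian Day Numbers 2412401 and 2408693 respectively.
Since 2408693 < 2412401, the second date comes first.

second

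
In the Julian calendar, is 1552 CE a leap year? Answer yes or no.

yes

1552 mod 4 = 0, so it is a leap year in the Julian calendar.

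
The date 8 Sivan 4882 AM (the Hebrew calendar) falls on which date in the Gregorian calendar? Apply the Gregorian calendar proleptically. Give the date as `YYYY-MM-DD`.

1122-05-23

Julian Day Number of the source date = 2131004.
Converting JDN 2131004 to the Gregorian calendar gives 23 May 1122 CE.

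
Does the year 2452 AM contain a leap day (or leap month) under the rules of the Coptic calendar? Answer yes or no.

no

2452 mod 4 = 0; in the Coptic calendar a year is leap when year mod 4 = 3, so it is a common year.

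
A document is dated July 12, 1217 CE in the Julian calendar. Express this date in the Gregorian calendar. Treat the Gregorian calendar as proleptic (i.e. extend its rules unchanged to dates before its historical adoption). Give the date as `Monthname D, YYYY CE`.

July 19, 1217 CE

The Julian–Gregorian offset here is 7 days (Julian trailing).
12 July 1217 Julian + 7 days → 19 July 1217 Gregorian.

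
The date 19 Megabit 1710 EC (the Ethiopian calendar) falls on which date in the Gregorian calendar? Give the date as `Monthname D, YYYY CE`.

Both dates share Julian Day Number 2348631; in the Gregorian calendar that is 26 March 1718 CE.

March 26, 1718 CE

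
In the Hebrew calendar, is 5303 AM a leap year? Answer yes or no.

Hebrew year 5303 is year 2 of its 19-year Metonic cycle; leap years are at positions 3, 6, 8, 11, 14, 17, 19, so it is a common year (12 months).

no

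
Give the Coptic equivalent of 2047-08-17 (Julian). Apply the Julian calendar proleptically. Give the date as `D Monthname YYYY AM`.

Julian Day Number of the source date = 2468953.
Converting JDN 2468953 to the Coptic calendar gives 24 Mesori 1763 AM.

24 Mesori 1763 AM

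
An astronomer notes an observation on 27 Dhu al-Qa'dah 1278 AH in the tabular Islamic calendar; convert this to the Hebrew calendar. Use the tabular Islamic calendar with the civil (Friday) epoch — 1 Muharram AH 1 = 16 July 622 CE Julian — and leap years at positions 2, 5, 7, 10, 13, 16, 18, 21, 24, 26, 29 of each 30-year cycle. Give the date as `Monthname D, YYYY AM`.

Iyar 26, 5622 AM

Both dates share Julian Day Number 2401287; in the Hebrew calendar that is 26 Iyar 5622 AM.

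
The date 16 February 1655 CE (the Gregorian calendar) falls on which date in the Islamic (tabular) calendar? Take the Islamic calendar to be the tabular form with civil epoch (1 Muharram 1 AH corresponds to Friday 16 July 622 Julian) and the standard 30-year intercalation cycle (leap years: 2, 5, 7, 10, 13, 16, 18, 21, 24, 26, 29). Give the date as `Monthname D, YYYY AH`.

Rabi' al-Thani 9, 1065 AH

Julian Day Number of the source date = 2325583.
Converting JDN 2325583 to the tabular Islamic calendar gives 9 Rabi' al-Thani 1065 AH.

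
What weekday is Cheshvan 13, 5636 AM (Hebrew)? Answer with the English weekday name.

This is JDN 2406204 (11 November 1875 Gregorian).
2406204 ≡ 3 (mod 7); counting from Monday = 0 gives Thursday.

Thursday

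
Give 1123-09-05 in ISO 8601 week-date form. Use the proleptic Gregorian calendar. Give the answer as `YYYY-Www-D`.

The weekday is Wednesday (ISO weekday 3).
That Wednesday belongs to ISO week 36 of ISO year 1123.

1123-W36-3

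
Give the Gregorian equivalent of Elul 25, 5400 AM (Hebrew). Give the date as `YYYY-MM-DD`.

Julian Day Number of the source date = 2320313.
Converting JDN 2320313 to the Gregorian calendar gives 12 September 1640 CE.

1640-09-12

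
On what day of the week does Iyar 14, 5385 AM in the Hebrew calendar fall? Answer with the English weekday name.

In the Gregorian calendar this is 21 May 1625 (JDN 2314720).
JDN 2314720 mod 7 = 2, and JDN 0 was a Monday, so this is a Wednesday.

Wednesday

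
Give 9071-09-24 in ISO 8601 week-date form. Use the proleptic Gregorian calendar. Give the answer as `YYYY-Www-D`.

The weekday is Sunday (ISO weekday 7).
That Sunday belongs to ISO week 38 of ISO year 9071.

9071-W38-7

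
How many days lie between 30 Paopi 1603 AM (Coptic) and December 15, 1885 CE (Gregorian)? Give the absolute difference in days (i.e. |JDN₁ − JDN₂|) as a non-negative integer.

JDN of the first date = 2410219.
JDN of the second date = 2409891.
|2409891 − 2410219| = 328.

328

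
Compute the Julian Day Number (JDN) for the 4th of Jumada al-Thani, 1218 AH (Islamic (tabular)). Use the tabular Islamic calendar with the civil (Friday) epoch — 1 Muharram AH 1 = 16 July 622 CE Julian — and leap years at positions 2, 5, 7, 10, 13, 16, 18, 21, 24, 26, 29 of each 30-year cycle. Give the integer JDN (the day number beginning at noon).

In the Gregorian calendar the same day is 21 September 1803.
JDN 2299161 is 15 October 1582 CE (Gregorian); the target day is +80694 days from there, so JDN = 2379855.

2379855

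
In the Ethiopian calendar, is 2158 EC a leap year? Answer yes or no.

2158 mod 4 = 2; in the Ethiopian calendar a year is leap when year mod 4 = 3, so it is a common year.

no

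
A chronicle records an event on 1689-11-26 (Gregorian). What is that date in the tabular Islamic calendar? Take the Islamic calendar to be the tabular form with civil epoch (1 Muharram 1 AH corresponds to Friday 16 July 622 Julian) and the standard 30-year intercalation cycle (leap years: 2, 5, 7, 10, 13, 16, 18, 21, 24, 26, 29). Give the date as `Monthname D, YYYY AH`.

Both dates share Julian Day Number 2338285; in the tabular Islamic calendar that is 13 Safar 1101 AH.

Safar 13, 1101 AH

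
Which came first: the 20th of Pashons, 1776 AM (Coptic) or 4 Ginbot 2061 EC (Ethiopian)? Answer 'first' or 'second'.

first

First date → JDN 2473608; second date → JDN 2476879.
JDN 2473608 < JDN 2476879, so the first date is earlier.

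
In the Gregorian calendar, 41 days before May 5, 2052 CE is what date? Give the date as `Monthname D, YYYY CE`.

Counting 41 days back from JDN 2470663 reaches JDN 2470622, which is March 25, 2052 CE.

March 25, 2052 CE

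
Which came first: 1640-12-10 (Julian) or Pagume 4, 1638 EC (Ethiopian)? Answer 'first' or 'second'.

first

The two dates have Julian Day Numbers 2320412 and 2322498 respectively.
Since 2320412 < 2322498, the first date comes first.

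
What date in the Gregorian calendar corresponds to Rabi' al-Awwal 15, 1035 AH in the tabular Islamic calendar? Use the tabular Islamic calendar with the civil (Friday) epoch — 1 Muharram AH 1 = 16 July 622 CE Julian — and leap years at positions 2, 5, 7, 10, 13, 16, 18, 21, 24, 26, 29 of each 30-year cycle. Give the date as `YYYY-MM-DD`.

1625-12-15

Julian Day Number of the source date = 2314928.
Converting JDN 2314928 to the Gregorian calendar gives 15 December 1625 CE.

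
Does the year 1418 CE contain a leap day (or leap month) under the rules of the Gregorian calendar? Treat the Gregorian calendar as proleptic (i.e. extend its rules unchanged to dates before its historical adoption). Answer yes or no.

1418 is not divisible by 4, so it is a common year.

no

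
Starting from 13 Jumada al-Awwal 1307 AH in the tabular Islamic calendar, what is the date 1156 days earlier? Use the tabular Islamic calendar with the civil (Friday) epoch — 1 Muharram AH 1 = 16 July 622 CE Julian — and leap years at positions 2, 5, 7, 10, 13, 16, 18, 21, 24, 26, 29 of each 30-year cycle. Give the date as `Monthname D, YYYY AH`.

Safar 8, 1304 AH

The starting date is JDN 2411373; 2411373 − 1156 = 2410217.
JDN 2410217 corresponds to Safar 8, 1304 AH.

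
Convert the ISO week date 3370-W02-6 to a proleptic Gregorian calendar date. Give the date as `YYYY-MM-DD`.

3370-01-13

ISO week 1 of 3370 is the week containing the first Thursday of 3370.
Week 2, day 6 (Saturday) lands on 3370-01-13.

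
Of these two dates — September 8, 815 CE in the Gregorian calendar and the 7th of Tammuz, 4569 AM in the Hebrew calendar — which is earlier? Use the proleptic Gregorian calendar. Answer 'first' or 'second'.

Converting both to JDN: 2018983 vs 2016719; the smaller is the second.

second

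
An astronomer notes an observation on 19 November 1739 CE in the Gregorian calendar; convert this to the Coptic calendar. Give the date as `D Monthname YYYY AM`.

Julian Day Number of the source date = 2356539.
Converting JDN 2356539 to the Coptic calendar gives 11 Hathor 1456 AM.

11 Hathor 1456 AM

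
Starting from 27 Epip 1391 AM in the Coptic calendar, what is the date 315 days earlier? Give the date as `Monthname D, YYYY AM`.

Thout 12, 1391 AM

Counting 315 days back from JDN 2333053 reaches JDN 2332738, which is Thout 12, 1391 AM.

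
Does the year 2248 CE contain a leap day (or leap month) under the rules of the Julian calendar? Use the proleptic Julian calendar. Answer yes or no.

yes

2248 mod 4 = 0, so it is a leap year in the Julian calendar.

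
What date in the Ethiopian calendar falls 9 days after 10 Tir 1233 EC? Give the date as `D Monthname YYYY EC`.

JDN of 10 Tir 1233 EC = 2174338.
2174338 + 9 = 2174347.
JDN 2174347 in the Ethiopian calendar is 19 Tir 1233 EC.

19 Tir 1233 EC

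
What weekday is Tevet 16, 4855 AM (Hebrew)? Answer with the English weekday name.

In the proleptic Gregorian calendar this is 2 January 1095 (JDN 2121002).
JDN 2121002 mod 7 = 2, and JDN 0 was a Monday, so this is a Wednesday.

Wednesday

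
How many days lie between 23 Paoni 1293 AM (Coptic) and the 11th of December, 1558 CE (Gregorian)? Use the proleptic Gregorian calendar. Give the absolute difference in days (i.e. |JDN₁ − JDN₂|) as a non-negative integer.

First date → JDN 2297225; second date → JDN 2290452.
The interval is |2297225 − 2290452| = 6773 days.

6773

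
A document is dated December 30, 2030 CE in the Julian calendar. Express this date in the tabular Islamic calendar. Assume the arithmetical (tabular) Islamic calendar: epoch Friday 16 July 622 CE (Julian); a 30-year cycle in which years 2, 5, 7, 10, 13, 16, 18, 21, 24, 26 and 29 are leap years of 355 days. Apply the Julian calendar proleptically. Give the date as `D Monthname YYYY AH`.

The source date corresponds to 12 January 2031 in the Gregorian calendar (JDN 2462879).
That day falls on 18 Ramadan 1452 AH in the tabular Islamic calendar.

18 Ramadan 1452 AH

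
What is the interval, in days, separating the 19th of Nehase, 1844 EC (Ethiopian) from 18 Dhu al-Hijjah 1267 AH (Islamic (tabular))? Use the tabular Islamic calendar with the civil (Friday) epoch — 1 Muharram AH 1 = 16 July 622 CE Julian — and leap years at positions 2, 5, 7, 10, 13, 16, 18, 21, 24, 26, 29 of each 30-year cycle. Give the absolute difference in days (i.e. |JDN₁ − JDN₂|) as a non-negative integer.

JDN of the first date = 2397725.
JDN of the second date = 2397410.
|2397410 − 2397725| = 315.

315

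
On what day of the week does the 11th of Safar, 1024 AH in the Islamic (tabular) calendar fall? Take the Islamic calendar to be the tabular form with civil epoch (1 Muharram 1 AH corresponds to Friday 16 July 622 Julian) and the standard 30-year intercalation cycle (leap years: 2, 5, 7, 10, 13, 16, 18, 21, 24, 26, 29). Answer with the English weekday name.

In the Gregorian calendar this is 12 March 1615 (JDN 2310997).
2310997 ≡ 3 (mod 7); counting from Monday = 0 gives Thursday.

Thursday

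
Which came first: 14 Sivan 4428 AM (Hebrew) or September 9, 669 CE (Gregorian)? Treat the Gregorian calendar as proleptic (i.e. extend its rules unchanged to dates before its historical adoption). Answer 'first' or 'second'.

Converting both to JDN: 1965195 vs 1965659; the smaller is the first.

first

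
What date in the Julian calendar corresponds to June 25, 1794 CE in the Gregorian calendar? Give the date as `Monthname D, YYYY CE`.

The Julian–Gregorian offset here is 11 days (Julian trailing).
25 June 1794 Gregorian − 11 days → 14 June 1794 Julian.

June 14, 1794 CE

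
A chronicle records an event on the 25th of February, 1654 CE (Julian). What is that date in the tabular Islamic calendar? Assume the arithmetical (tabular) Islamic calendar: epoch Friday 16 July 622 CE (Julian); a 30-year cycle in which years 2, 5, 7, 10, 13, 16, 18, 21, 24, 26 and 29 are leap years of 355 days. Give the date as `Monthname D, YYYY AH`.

The source date corresponds to 7 March 1654 in the Gregorian calendar (JDN 2325237).
That day falls on 17 Rabi' al-Thani 1064 AH in the tabular Islamic calendar.

Rabi' al-Thani 17, 1064 AH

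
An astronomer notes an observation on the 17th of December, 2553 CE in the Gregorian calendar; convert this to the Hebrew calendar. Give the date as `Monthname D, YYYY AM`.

Julian Day Number of the source date = 2653875.
Converting JDN 2653875 to the Hebrew calendar gives 11 Tevet 6314 AM.

Tevet 11, 6314 AM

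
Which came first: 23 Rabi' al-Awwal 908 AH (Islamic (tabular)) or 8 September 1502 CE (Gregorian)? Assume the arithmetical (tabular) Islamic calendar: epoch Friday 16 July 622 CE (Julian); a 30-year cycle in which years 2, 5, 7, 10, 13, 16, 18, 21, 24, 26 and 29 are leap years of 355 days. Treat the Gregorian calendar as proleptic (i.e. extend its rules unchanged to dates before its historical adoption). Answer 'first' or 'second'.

First date → JDN 2269932; second date → JDN 2269904.
JDN 2269904 < JDN 2269932, so the second date is earlier.

second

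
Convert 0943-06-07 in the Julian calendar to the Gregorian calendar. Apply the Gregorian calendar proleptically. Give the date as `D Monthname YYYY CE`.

12 June 943 CE

For dates in this range the Gregorian date is 5 days ahead of the Julian.
7 June 943 Julian + 5 days → 12 June 943 Gregorian.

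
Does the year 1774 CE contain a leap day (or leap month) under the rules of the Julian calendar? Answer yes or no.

1774 mod 4 = 2, so it is a common year in the Julian calendar.

no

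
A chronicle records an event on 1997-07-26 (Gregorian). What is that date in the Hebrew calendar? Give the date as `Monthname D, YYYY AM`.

Julian Day Number of the source date = 2450656.
Converting JDN 2450656 to the Hebrew calendar gives 21 Tammuz 5757 AM.

Tammuz 21, 5757 AM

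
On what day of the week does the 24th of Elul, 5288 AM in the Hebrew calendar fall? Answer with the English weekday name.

Tuesday

In the proleptic Gregorian calendar this is 18 September 1528 (JDN 2279411).
JDN 2279411 mod 7 = 1, and JDN 0 was a Monday, so this is a Tuesday.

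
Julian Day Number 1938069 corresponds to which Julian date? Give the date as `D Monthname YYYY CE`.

22 February 594 CE

The proleptic Gregorian equivalent of JDN 1938069 is 24 February 594.
In the Julian calendar that day is 22 February 594 CE.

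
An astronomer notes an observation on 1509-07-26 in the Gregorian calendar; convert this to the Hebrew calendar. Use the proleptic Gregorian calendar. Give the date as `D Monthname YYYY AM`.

28 Tammuz 5269 AM

Julian Day Number of the source date = 2272417.
Converting JDN 2272417 to the Hebrew calendar gives 28 Tammuz 5269 AM.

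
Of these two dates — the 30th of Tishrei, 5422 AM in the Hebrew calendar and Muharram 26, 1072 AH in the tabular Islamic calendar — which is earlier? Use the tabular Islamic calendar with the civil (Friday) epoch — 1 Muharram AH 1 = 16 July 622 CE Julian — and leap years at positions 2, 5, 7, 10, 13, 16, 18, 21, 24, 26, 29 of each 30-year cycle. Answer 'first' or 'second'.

First date → JDN 2328024; second date → JDN 2327992.
JDN 2327992 < JDN 2328024, so the second date is earlier.

second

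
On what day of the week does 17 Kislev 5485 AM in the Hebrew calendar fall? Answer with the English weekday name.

Equivalently 3 December 1724 Gregorian, JDN 2351075.
JDN 2351075 mod 7 = 6, and JDN 0 was a Monday, so this is a Sunday.

Sunday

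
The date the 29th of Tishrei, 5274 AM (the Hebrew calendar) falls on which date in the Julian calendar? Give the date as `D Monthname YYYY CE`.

Both dates share Julian Day Number 2273953; in the Julian calendar that is 29 September 1513 CE.

29 September 1513 CE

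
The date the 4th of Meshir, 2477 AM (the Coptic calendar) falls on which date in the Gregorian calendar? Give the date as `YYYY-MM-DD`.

Both dates share Julian Day Number 2729542; in the Gregorian calendar that is 17 February 2761 CE.

2761-02-17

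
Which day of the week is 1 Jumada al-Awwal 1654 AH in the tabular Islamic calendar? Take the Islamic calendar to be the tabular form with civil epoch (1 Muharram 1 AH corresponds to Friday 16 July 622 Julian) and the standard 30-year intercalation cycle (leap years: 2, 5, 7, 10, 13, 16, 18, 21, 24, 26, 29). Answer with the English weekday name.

Friday

Equivalently 25 August 2226 Gregorian, JDN 2534326.
JDN 2534326 mod 7 = 4, and JDN 0 was a Monday, so this is a Friday.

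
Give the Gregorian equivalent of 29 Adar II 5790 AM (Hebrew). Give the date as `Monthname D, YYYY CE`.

Both dates share Julian Day Number 2462595; in the Gregorian calendar that is 3 April 2030 CE.

April 3, 2030 CE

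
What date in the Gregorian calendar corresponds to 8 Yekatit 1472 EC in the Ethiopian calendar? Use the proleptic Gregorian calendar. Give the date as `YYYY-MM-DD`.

1480-02-12

Both dates share Julian Day Number 2261661; in the Gregorian calendar that is 12 February 1480 CE.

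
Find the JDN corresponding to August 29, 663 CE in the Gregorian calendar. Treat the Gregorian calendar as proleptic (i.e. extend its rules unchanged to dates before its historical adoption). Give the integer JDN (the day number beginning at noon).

JDN 2400001 is 17 November 1858 CE (Gregorian), MJD 0; the target day is −436545 days from there, so JDN = 1963456.

1963456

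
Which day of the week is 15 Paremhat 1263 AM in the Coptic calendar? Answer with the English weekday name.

Friday

In the proleptic Gregorian calendar this is 21 March 1547 (JDN 2286169).
Since JDN mod 7 = 4 (0 = Monday), the day is Friday.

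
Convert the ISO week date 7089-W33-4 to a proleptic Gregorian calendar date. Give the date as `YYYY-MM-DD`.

7089-08-15

ISO week 1 of 7089 is the week containing the first Thursday of 7089.
Week 33, day 4 (Thursday) lands on 7089-08-15.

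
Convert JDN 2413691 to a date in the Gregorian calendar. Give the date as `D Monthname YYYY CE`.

Counting from JDN 2299161 = 15 Oct 1582 gives an offset of 114530 days.

11 May 1896 CE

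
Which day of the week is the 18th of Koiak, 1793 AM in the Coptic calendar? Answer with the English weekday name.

This is JDN 2479665 (27 December 2076 Gregorian).
2479665 ≡ 6 (mod 7); counting from Monday = 0 gives Sunday.

Sunday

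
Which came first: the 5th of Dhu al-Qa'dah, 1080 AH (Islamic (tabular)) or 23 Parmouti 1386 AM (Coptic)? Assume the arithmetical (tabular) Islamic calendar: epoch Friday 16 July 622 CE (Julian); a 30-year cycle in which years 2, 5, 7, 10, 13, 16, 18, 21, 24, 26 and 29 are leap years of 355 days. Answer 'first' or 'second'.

first

Converting both to JDN: 2331101 vs 2331133; the smaller is the first.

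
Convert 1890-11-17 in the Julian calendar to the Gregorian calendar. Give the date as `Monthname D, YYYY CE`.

At this point the Julian calendar is 12 days behind the Gregorian.
17 November 1890 Julian + 12 days → 29 November 1890 Gregorian.

November 29, 1890 CE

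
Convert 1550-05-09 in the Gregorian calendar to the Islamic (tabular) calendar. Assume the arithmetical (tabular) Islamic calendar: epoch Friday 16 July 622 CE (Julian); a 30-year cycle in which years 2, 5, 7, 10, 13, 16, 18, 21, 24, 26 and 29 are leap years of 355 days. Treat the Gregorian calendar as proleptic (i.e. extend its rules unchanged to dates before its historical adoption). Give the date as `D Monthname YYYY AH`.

Julian Day Number of the source date = 2287314.
Converting JDN 2287314 to the tabular Islamic calendar gives 11 Rabi' al-Thani 957 AH.

11 Rabi' al-Thani 957 AH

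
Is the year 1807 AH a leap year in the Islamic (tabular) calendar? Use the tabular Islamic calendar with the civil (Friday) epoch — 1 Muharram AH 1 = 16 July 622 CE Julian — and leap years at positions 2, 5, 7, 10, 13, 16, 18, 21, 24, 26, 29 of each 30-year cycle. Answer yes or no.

Year 1807 AH is year 7 of its 30-year cycle; leap positions are 2, 5, 7, 10, 13, 16, 18, 21, 24, 26, 29, so it is a leap year (355 days).

yes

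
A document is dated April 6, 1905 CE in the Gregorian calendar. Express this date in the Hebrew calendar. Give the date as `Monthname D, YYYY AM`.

Both dates share Julian Day Number 2416942; in the Hebrew calendar that is 1 Nisan 5665 AM.

Nisan 1, 5665 AM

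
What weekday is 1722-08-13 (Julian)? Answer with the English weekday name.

This is JDN 2350243 (24 August 1722 Gregorian).
JDN 2350243 mod 7 = 0, and JDN 0 was a Monday, so this is a Monday.

Monday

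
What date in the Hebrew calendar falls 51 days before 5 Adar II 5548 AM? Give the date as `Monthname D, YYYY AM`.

Shevat 14, 5548 AM

Counting 51 days back from JDN 2374187 reaches JDN 2374136, which is Shevat 14, 5548 AM.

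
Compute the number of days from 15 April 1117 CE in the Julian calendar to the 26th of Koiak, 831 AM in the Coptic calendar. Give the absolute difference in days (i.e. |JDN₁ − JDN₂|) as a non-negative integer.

845

JDN of the first date = 2129147.
JDN of the second date = 2128302.
|2128302 − 2129147| = 845.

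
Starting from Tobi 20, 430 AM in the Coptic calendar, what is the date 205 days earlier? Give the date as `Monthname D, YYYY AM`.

Paoni 30, 429 AM

The starting date is JDN 1981861; 1981861 − 205 = 1981656.
JDN 1981656 corresponds to Paoni 30, 429 AM.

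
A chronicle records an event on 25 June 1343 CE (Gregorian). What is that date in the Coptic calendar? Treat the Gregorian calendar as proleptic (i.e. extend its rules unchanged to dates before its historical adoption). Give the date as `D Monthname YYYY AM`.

23 Paoni 1059 AM

Both dates share Julian Day Number 2211756; in the Coptic calendar that is 23 Paoni 1059 AM.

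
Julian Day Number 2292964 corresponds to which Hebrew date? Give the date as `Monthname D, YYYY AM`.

Cheshvan 22, 5326 AM

JDN 2292964 is 27 October 1565 in the proleptic Gregorian calendar.
In the Hebrew calendar that day is Cheshvan 22, 5326 AM.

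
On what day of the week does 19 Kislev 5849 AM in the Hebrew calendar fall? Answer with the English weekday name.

Thursday

This is JDN 2484023 (2 December 2088 Gregorian).
Since JDN mod 7 = 3 (0 = Monday), the day is Thursday.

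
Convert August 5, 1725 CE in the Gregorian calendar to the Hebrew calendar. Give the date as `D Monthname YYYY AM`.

Both dates share Julian Day Number 2351320; in the Hebrew calendar that is 26 Av 5485 AM.

26 Av 5485 AM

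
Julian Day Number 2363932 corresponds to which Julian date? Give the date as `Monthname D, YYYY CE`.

The Gregorian equivalent of JDN 2363932 is 15 February 1760.
In the Julian calendar that day is February 4, 1760 CE.

February 4, 1760 CE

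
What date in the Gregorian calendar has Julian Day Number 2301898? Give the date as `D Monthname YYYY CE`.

JDN 2451545 is 1 Jan 2000; 2301898 is −149647 days from there.

13 April 1590 CE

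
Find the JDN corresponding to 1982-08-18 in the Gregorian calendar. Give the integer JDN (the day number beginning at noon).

2445200

JDN 2451545 is 1 January 2000 CE (Gregorian); the target day is −6345 days from there, so JDN = 2445200.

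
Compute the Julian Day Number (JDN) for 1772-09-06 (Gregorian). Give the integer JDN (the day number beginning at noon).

JDN 2400001 is 17 November 1858 CE (Gregorian), MJD 0; the target day is −31482 days from there, so JDN = 2368519.

2368519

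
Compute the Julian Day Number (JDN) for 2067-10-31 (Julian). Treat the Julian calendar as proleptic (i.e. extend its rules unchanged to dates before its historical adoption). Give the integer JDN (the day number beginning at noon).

Equivalently 13 November 2067 (Gregorian).
JDN 2400001 is 17 November 1858 CE (Gregorian), MJD 0; the target day is +76332 days from there, so JDN = 2476333.

2476333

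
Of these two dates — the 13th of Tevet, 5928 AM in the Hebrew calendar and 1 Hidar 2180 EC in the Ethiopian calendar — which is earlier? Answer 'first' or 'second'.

first

The two dates have Julian Day Numbers 2512899 and 2520161 respectively.
Since 2512899 < 2520161, the first date comes first.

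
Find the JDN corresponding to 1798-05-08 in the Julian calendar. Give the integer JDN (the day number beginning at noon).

2377905

Equivalently 19 May 1798 (Gregorian).
JDN 2400001 is 17 November 1858 CE (Gregorian), MJD 0; the target day is −22096 days from there, so JDN = 2377905.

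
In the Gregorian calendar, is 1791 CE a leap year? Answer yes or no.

1791 is not divisible by 4, so it is a common year.

no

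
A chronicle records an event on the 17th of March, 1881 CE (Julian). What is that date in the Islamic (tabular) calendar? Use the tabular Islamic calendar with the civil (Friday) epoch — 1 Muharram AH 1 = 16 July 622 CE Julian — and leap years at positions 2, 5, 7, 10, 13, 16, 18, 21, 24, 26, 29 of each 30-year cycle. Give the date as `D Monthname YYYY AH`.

27 Rabi' al-Thani 1298 AH

Both dates share Julian Day Number 2408169; in the tabular Islamic calendar that is 27 Rabi' al-Thani 1298 AH.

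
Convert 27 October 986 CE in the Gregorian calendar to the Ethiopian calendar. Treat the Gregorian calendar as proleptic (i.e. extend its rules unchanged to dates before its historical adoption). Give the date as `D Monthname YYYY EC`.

Both dates share Julian Day Number 2081489; in the Ethiopian calendar that is 25 Tikimt 979 EC.

25 Tikimt 979 EC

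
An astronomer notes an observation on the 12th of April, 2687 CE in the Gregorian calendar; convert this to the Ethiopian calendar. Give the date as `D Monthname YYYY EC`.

29 Megabit 2679 EC

Julian Day Number of the source date = 2702568.
Converting JDN 2702568 to the Ethiopian calendar gives 29 Megabit 2679 EC.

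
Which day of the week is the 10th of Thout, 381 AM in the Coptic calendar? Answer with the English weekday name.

Saturday

Equivalently 10 September 664 Gregorian, JDN 1963834.
1963834 ≡ 5 (mod 7); counting from Monday = 0 gives Saturday.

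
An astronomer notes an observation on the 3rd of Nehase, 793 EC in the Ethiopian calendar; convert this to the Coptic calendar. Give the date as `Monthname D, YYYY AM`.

Mesori 3, 517 AM

Both dates share Julian Day Number 2013831; in the Coptic calendar that is 3 Mesori 517 AM.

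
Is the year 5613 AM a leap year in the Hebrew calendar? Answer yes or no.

Hebrew year 5613 is year 8 of its 19-year Metonic cycle; leap years are at positions 3, 6, 8, 11, 14, 17, 19, so it is a leap year (13 months).

yes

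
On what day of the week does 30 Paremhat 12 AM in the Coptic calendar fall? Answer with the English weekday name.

Thursday

In the proleptic Gregorian calendar this is 26 March 296 (JDN 1829257).
Since JDN mod 7 = 3 (0 = Monday), the day is Thursday.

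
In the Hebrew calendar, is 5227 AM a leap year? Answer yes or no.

no

Hebrew year 5227 is year 2 of its 19-year Metonic cycle; leap years are at positions 3, 6, 8, 11, 14, 17, 19, so it is a common year (12 months).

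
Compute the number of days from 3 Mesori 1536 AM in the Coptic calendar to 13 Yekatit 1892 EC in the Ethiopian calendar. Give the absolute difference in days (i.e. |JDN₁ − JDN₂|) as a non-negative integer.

First date → JDN 2386021; second date → JDN 2415071.
The interval is |2386021 − 2415071| = 29050 days.

29050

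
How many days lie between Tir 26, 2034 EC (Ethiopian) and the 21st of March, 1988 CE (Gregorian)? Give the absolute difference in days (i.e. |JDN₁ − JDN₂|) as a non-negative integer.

19677

First date → JDN 2466919; second date → JDN 2447242.
The interval is |2466919 − 2447242| = 19677 days.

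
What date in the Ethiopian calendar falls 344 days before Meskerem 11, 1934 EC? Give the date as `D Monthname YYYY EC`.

2 Tikimt 1933 EC

JDN of Meskerem 11, 1934 EC = 2430259.
2430259 − 344 = 2429915.
JDN 2429915 in the Ethiopian calendar is 2 Tikimt 1933 EC.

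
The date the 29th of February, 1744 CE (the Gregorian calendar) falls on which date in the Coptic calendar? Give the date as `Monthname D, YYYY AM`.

Julian Day Number of the source date = 2358102.
Converting JDN 2358102 to the Coptic calendar gives 23 Meshir 1460 AM.

Meshir 23, 1460 AM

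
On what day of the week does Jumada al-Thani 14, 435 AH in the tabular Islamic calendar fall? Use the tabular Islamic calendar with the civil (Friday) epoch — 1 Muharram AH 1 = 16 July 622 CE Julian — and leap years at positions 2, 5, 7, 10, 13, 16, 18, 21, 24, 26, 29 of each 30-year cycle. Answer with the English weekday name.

This is JDN 2102396 (24 January 1044 Gregorian).
2102396 ≡ 2 (mod 7); counting from Monday = 0 gives Wednesday.

Wednesday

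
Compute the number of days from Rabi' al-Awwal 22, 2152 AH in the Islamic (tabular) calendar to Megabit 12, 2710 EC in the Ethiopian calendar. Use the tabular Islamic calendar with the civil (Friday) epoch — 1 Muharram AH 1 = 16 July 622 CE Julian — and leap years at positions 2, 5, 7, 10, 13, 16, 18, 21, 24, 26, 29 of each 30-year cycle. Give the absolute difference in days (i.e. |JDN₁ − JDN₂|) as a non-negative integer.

JDN of the first date = 2710763.
JDN of the second date = 2713874.
|2713874 − 2710763| = 3111.

3111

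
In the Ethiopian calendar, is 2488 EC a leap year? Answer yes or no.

2488 mod 4 = 0; in the Ethiopian calendar a year is leap when year mod 4 = 3, so it is a common year.

no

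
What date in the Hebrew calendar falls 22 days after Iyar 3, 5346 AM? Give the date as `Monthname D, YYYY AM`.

Iyar 25, 5346 AM

JDN of Iyar 3, 5346 AM = 2300445.
2300445 + 22 = 2300467.
JDN 2300467 in the Hebrew calendar is Iyar 25, 5346 AM.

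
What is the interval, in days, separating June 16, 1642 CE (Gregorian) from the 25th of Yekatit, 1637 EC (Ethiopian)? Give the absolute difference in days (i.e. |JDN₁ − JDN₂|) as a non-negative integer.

989

JDN of the first date = 2320955.
JDN of the second date = 2321944.
|2321944 − 2320955| = 989.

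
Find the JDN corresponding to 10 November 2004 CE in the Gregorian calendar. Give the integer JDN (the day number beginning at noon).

JDN 2299161 is 15 October 1582 CE (Gregorian); the target day is +154159 days from there, so JDN = 2453320.

2453320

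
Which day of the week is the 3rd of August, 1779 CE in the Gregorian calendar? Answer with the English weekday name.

Tuesday

Since JDN mod 7 = 1 (0 = Monday), the day is Tuesday.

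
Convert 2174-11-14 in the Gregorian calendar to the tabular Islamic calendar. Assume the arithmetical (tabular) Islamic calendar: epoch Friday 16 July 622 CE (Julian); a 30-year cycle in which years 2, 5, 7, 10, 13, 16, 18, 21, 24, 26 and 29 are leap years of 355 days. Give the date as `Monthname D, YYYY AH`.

Both dates share Julian Day Number 2515415; in the tabular Islamic calendar that is 19 Dhu al-Hijjah 1600 AH.

Dhu al-Hijjah 19, 1600 AH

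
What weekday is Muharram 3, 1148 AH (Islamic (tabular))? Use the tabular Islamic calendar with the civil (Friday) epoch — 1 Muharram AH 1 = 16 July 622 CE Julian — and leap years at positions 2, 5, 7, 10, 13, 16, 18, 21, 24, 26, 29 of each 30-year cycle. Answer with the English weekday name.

Thursday

Equivalently 26 May 1735 Gregorian, JDN 2354901.
2354901 ≡ 3 (mod 7); counting from Monday = 0 gives Thursday.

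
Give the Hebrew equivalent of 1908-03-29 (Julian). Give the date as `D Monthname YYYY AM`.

10 Nisan 5668 AM

Both dates share Julian Day Number 2418043; in the Hebrew calendar that is 10 Nisan 5668 AM.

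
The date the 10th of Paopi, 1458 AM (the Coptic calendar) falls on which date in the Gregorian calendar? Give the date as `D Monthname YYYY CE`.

Both dates share Julian Day Number 2357238; in the Gregorian calendar that is 18 October 1741 CE.

18 October 1741 CE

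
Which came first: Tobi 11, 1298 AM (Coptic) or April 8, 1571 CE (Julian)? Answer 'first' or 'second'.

second

The two dates have Julian Day Numbers 2298889 and 2294963 respectively.
Since 2294963 < 2298889, the second date comes first.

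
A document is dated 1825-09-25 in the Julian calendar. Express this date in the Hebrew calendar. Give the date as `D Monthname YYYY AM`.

Julian Day Number of the source date = 2387907.
Converting JDN 2387907 to the Hebrew calendar gives 25 Tishrei 5586 AM.

25 Tishrei 5586 AM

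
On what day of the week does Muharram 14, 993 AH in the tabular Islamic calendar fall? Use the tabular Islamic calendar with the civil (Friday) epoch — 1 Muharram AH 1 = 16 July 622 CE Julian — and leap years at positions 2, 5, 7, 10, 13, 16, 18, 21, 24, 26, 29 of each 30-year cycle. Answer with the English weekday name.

This is JDN 2299985 (16 January 1585 Gregorian).
JDN 2299985 mod 7 = 2, and JDN 0 was a Monday, so this is a Wednesday.

Wednesday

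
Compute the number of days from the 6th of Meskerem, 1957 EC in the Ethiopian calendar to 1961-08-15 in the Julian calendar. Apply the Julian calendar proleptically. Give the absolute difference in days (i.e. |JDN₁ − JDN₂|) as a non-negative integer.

JDN of the first date = 2438655.
JDN of the second date = 2437540.
|2437540 − 2438655| = 1115.

1115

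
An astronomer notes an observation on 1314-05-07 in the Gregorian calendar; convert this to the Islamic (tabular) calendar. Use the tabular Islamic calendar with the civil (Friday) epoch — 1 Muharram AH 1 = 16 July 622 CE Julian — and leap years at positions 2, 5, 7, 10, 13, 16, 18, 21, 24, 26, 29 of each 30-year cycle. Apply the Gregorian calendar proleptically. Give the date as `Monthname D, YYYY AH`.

Both dates share Julian Day Number 2201115; in the tabular Islamic calendar that is 13 Muharram 714 AH.

Muharram 13, 714 AH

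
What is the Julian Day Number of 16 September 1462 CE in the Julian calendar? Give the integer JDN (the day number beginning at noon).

Equivalently 25 September 1462 (proleptic Gregorian).
JDN 2299161 is 15 October 1582 CE (Gregorian); the target day is −43849 days from there, so JDN = 2255312.

2255312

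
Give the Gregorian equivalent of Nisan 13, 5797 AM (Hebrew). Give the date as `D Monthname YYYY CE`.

29 March 2037 CE

Julian Day Number of the source date = 2465147.
Converting JDN 2465147 to the Gregorian calendar gives 29 March 2037 CE.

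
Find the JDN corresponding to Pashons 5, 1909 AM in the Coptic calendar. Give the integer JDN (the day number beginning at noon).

2522171

In the Gregorian calendar the same day is 14 May 2193.
JDN 2299161 is 15 October 1582 CE (Gregorian); the target day is +223010 days from there, so JDN = 2522171.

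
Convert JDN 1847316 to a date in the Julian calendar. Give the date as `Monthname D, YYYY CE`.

September 4, 345 CE

JDN 1847316 is 5 September 345 in the proleptic Gregorian calendar.
In the Julian calendar that day is September 4, 345 CE.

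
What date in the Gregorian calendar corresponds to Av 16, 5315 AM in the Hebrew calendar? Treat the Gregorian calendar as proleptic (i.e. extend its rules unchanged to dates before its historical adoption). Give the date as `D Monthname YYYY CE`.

Julian Day Number of the source date = 2289236.
Converting JDN 2289236 to the Gregorian calendar gives 13 August 1555 CE.

13 August 1555 CE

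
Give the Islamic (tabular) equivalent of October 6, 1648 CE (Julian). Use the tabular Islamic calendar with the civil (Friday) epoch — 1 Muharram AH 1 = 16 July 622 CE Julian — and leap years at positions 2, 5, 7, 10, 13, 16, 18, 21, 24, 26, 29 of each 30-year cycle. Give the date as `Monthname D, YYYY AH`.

Ramadan 28, 1058 AH

Julian Day Number of the source date = 2323269.
Converting JDN 2323269 to the tabular Islamic calendar gives 28 Ramadan 1058 AH.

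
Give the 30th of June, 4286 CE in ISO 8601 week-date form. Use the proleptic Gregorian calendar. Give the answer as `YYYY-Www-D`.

The weekday is Wednesday (ISO weekday 3).
That Wednesday belongs to ISO week 26 of ISO year 4286.

4286-W26-3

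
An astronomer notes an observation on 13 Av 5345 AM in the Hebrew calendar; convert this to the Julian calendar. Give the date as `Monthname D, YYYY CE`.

Both dates share Julian Day Number 2300189; in the Julian calendar that is 29 July 1585 CE.

July 29, 1585 CE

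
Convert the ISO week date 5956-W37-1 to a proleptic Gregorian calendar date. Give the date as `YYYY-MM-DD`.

ISO week 1 of 5956 is the week containing the first Thursday of 5956.
Week 37, day 1 (Monday) lands on 5956-09-10.

5956-09-10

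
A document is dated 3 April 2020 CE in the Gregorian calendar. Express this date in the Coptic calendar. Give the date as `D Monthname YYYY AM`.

25 Paremhat 1736 AM

Julian Day Number of the source date = 2458943.
Converting JDN 2458943 to the Coptic calendar gives 25 Paremhat 1736 AM.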